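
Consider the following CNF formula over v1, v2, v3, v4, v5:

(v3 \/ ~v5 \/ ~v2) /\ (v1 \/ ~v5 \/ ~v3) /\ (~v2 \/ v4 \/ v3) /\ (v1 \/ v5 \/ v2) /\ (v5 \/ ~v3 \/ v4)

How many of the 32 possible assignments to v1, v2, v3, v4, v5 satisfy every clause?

15

Case analysis on v3 and v5:
  v3=1, v5=1: remaining (v1,v2,v4) ∈ {(1,0,0); (1,0,1); (1,1,0); (1,1,1)} — 4.
  v3=1, v5=0: remaining (v1,v2,v4) ∈ {(0,1,1); (1,0,1); (1,1,1)} — 3.
  v3=0, v5=1: remaining (v1,v2,v4) ∈ {(0,0,0); (0,0,1); (1,0,0); (1,0,1)} — 4.
  v3=0, v5=0: remaining (v1,v2,v4) ∈ {(0,1,1); (1,0,0); (1,0,1); (1,1,1)} — 4.
Total: 4 + 3 + 4 + 4 = 15.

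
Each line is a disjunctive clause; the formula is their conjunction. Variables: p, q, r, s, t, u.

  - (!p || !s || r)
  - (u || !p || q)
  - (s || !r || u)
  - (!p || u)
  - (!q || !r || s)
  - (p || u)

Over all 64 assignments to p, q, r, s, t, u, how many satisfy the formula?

24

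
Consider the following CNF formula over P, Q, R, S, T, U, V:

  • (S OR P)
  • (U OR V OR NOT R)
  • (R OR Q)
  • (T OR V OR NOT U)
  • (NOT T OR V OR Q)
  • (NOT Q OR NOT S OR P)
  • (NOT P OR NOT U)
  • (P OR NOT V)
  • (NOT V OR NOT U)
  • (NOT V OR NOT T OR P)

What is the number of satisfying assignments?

16

Case analysis on V and P:
  V=T, P=T: S, T free; 3 ways for (Q,R,U) × 2^2 = 12.
  V=T, P=F: a clause becomes empty — 0.
  V=F, P=T: remaining (Q,R,S,T,U) ∈ {(T,F,F,F,F); (T,F,F,T,F); (T,F,T,F,F); (T,F,T,T,F)} — 4.
  V=F, P=F: a clause becomes empty — 0.
Total: 12 + 0 + 4 + 0 = 16.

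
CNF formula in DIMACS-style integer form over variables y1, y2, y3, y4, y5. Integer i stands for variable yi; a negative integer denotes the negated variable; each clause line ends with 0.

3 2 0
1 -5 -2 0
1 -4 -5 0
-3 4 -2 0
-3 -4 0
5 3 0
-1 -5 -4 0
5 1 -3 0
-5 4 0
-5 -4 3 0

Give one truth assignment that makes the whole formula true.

Set y1 = True and propagate.
Set y2 = False and propagate.
  then y3 is forced to True.
  then y4 is forced to False.
  then y5 is forced to False.
Check each clause:
  1. {y3, y2} — y3 is true.
  2. {¬y2, y1, ¬y5} — y1 is true.
  3. {¬y5, y1, ¬y4} — y1 is true.
  4. {y4, ¬y2, ¬y3} — ¬y2 is true.
  5. {¬y3, ¬y4} — ¬y4 is true.
  6. {y3, y5} — y3 is true.
  7. {¬y4, ¬y5, ¬y1} — ¬y5 is true.
  8. {y1, y5, ¬y3} — y1 is true.
  9. {¬y5, y4} — ¬y5 is true.
  10. {¬y5, ¬y4, y3} — y3 is true.

y1=T, y2=F, y3=T, y4=F, y5=F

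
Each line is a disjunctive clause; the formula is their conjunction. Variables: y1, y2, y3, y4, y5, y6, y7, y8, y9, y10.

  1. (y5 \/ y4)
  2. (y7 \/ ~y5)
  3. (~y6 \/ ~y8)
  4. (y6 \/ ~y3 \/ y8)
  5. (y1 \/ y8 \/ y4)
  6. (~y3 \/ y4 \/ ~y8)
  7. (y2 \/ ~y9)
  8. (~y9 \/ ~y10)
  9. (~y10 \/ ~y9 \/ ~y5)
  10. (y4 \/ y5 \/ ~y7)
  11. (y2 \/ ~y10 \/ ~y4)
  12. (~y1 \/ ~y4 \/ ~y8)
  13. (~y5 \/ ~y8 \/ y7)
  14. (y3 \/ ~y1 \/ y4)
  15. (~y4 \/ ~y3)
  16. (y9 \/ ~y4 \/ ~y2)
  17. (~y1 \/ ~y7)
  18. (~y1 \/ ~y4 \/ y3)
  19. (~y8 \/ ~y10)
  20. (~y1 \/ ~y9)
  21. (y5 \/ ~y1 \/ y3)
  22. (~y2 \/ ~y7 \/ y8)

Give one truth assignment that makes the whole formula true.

y10 occurs only negated in the remaining clauses — set y10 = False.
Branch on y1: take y1 = False.
Try y2 = True.
For the remaining variables, y3 = False, y4 = True, y5 = False, y6 = False, y7 = False, y8 = True, y9 = True works.
Every clause has at least one true literal under this assignment.

y1 = False  y2 = True  y3 = False  y4 = True  y5 = False  y6 = False  y7 = False  y8 = True  y9 = True  y10 = False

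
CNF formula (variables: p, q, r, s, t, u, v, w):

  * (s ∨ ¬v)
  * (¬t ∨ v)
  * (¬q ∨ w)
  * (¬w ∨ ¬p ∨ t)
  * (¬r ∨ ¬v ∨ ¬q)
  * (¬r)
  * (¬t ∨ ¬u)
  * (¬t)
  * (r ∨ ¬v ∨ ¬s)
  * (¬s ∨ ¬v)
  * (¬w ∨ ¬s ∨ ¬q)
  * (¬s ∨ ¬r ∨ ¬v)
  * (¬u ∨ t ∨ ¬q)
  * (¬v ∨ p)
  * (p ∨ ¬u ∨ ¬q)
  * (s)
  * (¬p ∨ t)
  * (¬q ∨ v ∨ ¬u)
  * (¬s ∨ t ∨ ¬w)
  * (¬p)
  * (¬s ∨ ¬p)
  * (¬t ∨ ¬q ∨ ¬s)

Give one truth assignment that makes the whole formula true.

(¬r) is a unit clause, so r = False.
Unit propagation: (¬t) forces t = False.
The clause (s) is unit: s must be True.
Unit propagation: (¬v) forces v = False.
Unit propagation: (¬p) forces p = False.
Unit propagation: (¬w) forces w = False.
The clause (¬q) is unit: q must be False.
u is now unconstrained; take u = False.

p=0  q=0  r=0  s=1  t=0  u=0  v=0  w=0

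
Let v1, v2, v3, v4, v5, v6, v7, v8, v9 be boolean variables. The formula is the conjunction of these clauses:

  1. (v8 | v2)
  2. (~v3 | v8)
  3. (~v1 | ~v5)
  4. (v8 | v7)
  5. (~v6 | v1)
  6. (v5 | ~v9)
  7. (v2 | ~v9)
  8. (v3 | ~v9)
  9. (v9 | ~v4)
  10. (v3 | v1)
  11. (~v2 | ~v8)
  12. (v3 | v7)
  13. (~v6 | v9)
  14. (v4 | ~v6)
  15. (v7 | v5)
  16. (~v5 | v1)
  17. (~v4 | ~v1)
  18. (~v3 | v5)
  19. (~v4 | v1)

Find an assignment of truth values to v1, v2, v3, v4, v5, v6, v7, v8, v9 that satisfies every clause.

v1=T, v2=F, v3=F, v4=F, v5=F, v6=F, v7=T, v8=T, v9=F

v6 occurs only negated in the remaining clauses — set v6 = False.
Pure literal: v7 appears only positively; assign v7 = True.
Branch on v1: take v1 = True.
  then v5 is forced to False.
  then v9 is forced to False.
  then v4 is forced to False.
  then v3 is forced to False.
Set v2 = False and propagate.
  then v8 is forced to True.
Every clause has at least one true literal under this assignment.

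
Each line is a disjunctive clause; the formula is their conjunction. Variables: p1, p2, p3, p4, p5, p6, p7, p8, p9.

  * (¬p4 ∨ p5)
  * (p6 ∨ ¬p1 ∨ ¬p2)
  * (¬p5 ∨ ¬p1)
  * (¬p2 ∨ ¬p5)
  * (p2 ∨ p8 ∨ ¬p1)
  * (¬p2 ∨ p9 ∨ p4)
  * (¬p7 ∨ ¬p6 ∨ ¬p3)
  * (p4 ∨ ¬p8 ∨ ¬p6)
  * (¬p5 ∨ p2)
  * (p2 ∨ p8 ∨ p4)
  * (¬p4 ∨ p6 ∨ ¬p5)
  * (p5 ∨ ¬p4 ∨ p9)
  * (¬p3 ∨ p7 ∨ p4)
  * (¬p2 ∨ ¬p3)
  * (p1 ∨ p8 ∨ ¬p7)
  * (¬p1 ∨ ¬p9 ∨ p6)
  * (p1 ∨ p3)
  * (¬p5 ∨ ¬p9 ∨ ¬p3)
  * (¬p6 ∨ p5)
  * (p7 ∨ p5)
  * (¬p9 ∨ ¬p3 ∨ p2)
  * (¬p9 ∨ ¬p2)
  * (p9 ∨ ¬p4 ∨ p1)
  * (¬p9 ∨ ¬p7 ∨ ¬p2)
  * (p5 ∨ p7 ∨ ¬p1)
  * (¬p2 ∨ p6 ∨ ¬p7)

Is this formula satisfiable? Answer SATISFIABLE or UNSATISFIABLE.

SATISFIABLE

Branch on p1: take p1 = True.
  then p5 is forced to False.
  then p4 is forced to False.
  then p6 is forced to False.
  then p2 is forced to False.
  then p8 is forced to True.
  then p9 is forced to False.
  then p7 is forced to True.
p3 is now unconstrained; take p3 = True.
Every clause has at least one true literal under this assignment.
So p1=True, p2=False, p3=True, p4=False, p5=False, p6=False, p7=True, p8=True, p9=False is a satisfying assignment.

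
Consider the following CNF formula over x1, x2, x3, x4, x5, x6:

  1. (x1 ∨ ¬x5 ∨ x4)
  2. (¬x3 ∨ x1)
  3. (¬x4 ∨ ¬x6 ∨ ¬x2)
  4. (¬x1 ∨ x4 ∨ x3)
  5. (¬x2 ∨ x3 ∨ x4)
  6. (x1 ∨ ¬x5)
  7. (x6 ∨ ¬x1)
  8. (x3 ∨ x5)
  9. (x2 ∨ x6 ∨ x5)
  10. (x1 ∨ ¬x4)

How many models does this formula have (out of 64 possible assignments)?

7

Case analysis on x1 and x4:
  x1=1, x4=1: remaining (x2,x3,x5,x6) ∈ {(0,0,1,1); (0,1,0,1); (0,1,1,1)} — 3.
  x1=1, x4=0: remaining (x2,x3,x5,x6) ∈ {(0,1,0,1); (0,1,1,1); (1,1,0,1); (1,1,1,1)} — 4.
  x1=0, x4=1: a clause becomes empty — 0.
  x1=0, x4=0: a clause becomes empty — 0.
Total: 3 + 4 + 0 + 0 = 7.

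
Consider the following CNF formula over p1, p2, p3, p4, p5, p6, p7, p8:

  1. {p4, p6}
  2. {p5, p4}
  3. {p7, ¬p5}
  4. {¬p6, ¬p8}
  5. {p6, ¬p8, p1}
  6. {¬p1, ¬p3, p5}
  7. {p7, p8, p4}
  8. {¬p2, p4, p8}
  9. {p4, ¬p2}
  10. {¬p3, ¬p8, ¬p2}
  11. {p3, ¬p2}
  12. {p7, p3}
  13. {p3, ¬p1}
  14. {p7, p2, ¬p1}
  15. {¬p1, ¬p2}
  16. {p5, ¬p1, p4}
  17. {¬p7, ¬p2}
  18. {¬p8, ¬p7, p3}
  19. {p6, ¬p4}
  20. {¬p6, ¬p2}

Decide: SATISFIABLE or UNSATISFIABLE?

Try p1 = True.
  then p3 is forced to True.
  then p5 is forced to True.
  then p7 is forced to True.
  then p2 is forced to False.
Try p4 = True.
  then p6 is forced to True.
  then p8 is forced to False.
So p1=True, p2=False, p3=True, p4=True, p5=True, p6=True, p7=True, p8=False is a satisfying assignment.

SATISFIABLE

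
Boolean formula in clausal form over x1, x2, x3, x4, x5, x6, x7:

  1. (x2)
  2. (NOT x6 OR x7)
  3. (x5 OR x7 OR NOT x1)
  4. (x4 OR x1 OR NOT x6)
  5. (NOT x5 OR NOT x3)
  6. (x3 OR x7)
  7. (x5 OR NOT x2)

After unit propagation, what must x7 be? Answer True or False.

True

(x2) is a unit clause: x2 = True.
In (NOT x2 OR x5), NOT x2 is now false; x5 must hold, so x5 = True.
From (NOT x3 OR NOT x5) and x5 = True: x3 = False.
(x3 OR x7): since x3 = False, the clause reduces to (x7). x7 = True.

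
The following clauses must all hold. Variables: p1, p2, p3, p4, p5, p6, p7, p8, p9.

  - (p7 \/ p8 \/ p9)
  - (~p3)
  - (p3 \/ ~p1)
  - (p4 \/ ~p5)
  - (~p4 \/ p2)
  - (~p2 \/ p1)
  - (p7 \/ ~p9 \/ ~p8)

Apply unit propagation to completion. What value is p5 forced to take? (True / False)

False

(~p3) stands alone — p3 = False.
(~p1 \/ p3): since p3 = False, the clause reduces to (~p1). p1 = False.
(~p2 \/ p1) with p1 = False leaves only ~p2, so p2 = False.
From (p2 \/ ~p4) and p2 = False: p4 = False.
(~p5 \/ p4) with p4 = False leaves only ~p5, so p5 = False.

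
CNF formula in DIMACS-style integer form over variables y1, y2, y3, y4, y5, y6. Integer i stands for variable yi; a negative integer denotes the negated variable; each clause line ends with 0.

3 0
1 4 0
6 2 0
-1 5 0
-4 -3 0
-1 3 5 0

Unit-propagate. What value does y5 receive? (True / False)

(y3) is a unit clause: y3 = True.
(~y4 \/ ~y3): since y3 = True, the clause reduces to (~y4). y4 = False.
In (y4 \/ y1), y4 is now false; y1 must hold, so y1 = True.
From (~y1 \/ y5) and y1 = True: y5 = True.

True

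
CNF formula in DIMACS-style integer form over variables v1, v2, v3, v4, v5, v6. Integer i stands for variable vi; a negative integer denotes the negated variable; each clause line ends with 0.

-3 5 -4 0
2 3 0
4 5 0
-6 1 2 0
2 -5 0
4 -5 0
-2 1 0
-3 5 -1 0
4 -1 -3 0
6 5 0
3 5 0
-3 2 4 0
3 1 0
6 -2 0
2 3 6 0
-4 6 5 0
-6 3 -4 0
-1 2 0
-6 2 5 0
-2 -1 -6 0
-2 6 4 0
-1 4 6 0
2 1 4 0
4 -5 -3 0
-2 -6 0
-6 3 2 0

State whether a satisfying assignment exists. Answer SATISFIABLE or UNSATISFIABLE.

v2 = True:
  propagation gives v1=True, v6=True; an empty clause results — contradiction.
v2 = False:
  propagation gives v3=True, v5=False, v4=False; an empty clause results — contradiction.
Every branch closes, so no satisfying assignment exists.

UNSATISFIABLE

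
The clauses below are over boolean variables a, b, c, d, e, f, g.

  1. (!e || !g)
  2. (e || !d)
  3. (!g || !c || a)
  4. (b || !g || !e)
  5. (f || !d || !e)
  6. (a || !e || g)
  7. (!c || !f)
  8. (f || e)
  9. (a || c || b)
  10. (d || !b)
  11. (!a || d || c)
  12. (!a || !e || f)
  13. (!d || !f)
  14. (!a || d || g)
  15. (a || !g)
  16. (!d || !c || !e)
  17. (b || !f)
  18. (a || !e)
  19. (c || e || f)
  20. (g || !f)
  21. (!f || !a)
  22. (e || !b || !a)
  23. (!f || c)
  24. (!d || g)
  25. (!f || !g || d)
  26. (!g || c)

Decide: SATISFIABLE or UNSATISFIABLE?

UNSATISFIABLE

e = True:
  propagation gives g=False, a=True, f=True; an empty clause results — contradiction.
e = False:
  propagation gives d=False, f=True, c=False; an empty clause results — contradiction.
Every branch closes, so no satisfying assignment exists.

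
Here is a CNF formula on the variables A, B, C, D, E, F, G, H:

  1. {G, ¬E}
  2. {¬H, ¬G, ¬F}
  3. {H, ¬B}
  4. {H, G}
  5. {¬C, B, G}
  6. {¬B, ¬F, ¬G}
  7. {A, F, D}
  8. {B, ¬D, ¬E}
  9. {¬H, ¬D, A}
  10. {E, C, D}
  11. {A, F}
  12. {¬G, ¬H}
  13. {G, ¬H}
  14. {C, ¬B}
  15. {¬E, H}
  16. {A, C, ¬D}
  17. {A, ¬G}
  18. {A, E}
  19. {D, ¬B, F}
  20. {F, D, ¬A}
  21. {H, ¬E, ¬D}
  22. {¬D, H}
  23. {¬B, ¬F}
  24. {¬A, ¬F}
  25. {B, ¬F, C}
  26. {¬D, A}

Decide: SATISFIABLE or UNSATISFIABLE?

D = True:
  propagation gives H=True, A=True, G=False; an empty clause results — contradiction.
D = False:
  F = True:
    propagation gives B=False, A=False, G=False, E=False; an empty clause results — contradiction.
  F = False:
    propagation gives A=True; an empty clause results — contradiction.
Every branch closes, so no satisfying assignment exists.

UNSATISFIABLE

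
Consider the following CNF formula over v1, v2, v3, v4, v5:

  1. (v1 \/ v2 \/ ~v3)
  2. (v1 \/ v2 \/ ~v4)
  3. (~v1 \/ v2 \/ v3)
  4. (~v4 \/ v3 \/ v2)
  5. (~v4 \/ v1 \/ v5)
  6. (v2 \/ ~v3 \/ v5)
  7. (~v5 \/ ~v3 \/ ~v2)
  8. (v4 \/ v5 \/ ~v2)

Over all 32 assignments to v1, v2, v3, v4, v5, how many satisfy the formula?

Case analysis on v2 and v3:
  v2=1, v3=1: remaining (v1,v4,v5) ∈ {(1,1,0)} — 1.
  v2=1, v3=0: 5 of the 8 assignments to (v1,v4,v5) work.
  v2=0, v3=1: remaining (v1,v4,v5) ∈ {(1,0,1); (1,1,1)} — 2.
  v2=0, v3=0: remaining (v1,v4,v5) ∈ {(0,0,0); (0,0,1)} — 2.
Total: 1 + 5 + 2 + 2 = 10.

10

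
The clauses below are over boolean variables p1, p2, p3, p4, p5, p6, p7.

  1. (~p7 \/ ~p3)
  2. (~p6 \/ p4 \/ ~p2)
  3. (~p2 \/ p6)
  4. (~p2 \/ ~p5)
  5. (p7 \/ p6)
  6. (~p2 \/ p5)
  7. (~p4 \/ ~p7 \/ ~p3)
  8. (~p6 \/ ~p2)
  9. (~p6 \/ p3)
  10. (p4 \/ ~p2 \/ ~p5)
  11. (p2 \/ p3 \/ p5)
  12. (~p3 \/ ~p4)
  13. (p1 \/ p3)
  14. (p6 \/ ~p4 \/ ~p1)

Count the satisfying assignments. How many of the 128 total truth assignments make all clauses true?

5

Satisfying assignments:
  p1=F p2=F p3=T p4=F p5=F p6=T p7=F
  p1=F p2=F p3=T p4=F p5=T p6=T p7=F
  p1=T p2=F p3=F p4=F p5=T p6=F p7=T
  p1=T p2=F p3=T p4=F p5=F p6=T p7=F
  p1=T p2=F p3=T p4=F p5=T p6=T p7=F
That's 5 in total.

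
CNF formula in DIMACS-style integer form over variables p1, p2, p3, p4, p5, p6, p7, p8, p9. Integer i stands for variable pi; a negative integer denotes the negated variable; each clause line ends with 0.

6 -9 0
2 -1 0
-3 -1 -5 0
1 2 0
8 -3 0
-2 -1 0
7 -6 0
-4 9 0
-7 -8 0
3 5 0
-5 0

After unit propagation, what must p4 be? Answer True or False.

(NOT p5) is a unit clause: p5 = False.
(p3 OR p5): since p5 = False, the clause reduces to (p3). p3 = True.
(p8 OR NOT p3) with p3 = True leaves only p8, so p8 = True.
In (NOT p8 OR NOT p7), NOT p8 is now false; NOT p7 must hold, so p7 = False.
(p7 OR NOT p6): since p7 = False, the clause reduces to (NOT p6). p6 = False.
(p6 OR NOT p9) with p6 = False leaves only NOT p9, so p9 = False.
In (p9 OR NOT p4), p9 is now false; NOT p4 must hold, so p4 = False.

False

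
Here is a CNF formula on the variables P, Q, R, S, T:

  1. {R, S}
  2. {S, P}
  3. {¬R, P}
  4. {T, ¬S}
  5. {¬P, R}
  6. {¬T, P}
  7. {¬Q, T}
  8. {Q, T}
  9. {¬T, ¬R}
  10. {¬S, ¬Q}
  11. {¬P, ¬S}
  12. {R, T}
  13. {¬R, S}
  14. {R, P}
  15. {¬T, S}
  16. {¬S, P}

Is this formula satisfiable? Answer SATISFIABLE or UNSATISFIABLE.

S = True:
  propagation gives T=True, P=True; an empty clause results — contradiction.
S = False:
  propagation gives R=True; an empty clause results — contradiction.
Every branch closes, so no satisfying assignment exists.

UNSATISFIABLE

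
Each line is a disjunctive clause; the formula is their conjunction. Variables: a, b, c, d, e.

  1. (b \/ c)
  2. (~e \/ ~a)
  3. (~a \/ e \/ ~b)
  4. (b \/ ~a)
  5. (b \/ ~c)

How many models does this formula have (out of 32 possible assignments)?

8

Case analysis on b and a:
  b=T, a=T: a clause becomes empty — 0.
  b=T, a=F: c, d, e free → 2^3 = 8.
  b=F, a=T: a clause becomes empty — 0.
  b=F, a=F: a clause becomes empty — 0.
Total: 0 + 8 + 0 + 0 = 8.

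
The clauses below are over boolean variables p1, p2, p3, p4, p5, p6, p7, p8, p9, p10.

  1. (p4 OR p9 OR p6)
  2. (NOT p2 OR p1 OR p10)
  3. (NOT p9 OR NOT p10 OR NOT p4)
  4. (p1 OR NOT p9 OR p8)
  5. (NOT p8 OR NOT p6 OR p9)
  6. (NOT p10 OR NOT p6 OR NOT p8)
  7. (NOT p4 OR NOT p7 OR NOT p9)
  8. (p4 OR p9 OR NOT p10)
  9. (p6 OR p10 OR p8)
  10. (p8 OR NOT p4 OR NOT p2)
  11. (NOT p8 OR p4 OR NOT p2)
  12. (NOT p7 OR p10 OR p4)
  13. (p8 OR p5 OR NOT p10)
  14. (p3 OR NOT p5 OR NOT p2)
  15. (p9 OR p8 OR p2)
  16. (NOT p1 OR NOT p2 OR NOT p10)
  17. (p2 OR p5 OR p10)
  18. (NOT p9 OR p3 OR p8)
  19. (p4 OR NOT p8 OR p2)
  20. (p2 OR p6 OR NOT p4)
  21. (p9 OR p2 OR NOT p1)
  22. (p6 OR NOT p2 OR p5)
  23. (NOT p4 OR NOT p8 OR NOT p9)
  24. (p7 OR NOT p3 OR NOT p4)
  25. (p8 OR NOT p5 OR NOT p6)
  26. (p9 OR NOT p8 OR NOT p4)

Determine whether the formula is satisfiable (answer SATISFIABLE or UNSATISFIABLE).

SATISFIABLE

Set p1 = True and propagate.
The remaining clauses are satisfied by p2 = False, p3 = True, p4 = False, p5 = True, p6 = False, p7 = True, p8 = False, p9 = True, p10 = True.
Every clause has at least one true literal under this assignment.
So p1=1, p2=0, p3=1, p4=0, p5=1, p6=0, p7=1, p8=0, p9=1, p10=1 is a satisfying assignment.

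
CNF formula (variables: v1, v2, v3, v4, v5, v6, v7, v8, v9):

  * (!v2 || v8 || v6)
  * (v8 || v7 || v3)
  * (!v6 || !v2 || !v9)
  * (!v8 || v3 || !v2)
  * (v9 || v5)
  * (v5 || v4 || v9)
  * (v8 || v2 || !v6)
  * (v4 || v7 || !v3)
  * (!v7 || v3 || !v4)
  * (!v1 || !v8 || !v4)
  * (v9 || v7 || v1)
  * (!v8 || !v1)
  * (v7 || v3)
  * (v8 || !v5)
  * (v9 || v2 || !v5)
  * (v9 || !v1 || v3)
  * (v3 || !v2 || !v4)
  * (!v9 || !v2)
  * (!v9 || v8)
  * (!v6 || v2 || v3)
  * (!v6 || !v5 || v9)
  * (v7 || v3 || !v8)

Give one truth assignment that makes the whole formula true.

v1 = F  v2 = F  v3 = T  v4 = F  v5 = T  v6 = F  v7 = T  v8 = T  v9 = T

Check each clause:
  1. (v8 || !v2 || v6) — v8 is true.
  2. (v3 || v8 || v7) — v8 is true.
  3. (!v6 || !v9 || !v2) — !v6 is true.
  4. (v3 || !v2 || !v8) — v3 is true.
  5. (v9 || v5) — v9 is true.
  6. (v5 || v9 || v4) — v9 is true.
  7. (v8 || v2 || !v6) — v8 is true.
  8. (v4 || v7 || !v3) — v7 is true.
  9. (v3 || !v7 || !v4) — v3 is true.
  10. (!v1 || !v8 || !v4) — !v4 is true.
  11. (v1 || v9 || v7) — v9 is true.
  12. (!v1 || !v8) — !v1 is true.
  13. (v3 || v7) — v3 is true.
  14. (!v5 || v8) — v8 is true.
  15. (v9 || !v5 || v2) — v9 is true.
  16. (v3 || !v1 || v9) — v9 is true.
  17. (!v2 || v3 || !v4) — v3 is true.
  18. (!v9 || !v2) — !v2 is true.
  19. (!v9 || v8) — v8 is true.
  20. (!v6 || v3 || v2) — !v6 is true.
  21. (v9 || !v6 || !v5) — v9 is true.
  22. (!v8 || v7 || v3) — v3 is true.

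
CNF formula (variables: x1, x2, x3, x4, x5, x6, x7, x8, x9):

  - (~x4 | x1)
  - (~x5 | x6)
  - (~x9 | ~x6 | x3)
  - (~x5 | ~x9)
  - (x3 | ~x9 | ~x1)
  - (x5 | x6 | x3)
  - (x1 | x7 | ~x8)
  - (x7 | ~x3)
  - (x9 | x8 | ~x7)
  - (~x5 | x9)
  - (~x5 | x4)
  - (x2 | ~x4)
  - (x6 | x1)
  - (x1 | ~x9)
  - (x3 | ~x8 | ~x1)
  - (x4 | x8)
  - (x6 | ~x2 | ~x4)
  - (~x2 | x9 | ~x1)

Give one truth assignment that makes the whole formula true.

x1=T, x2=T, x3=T, x4=T, x5=F, x6=T, x7=T, x8=T, x9=T

Branch on x1: take x1 = True.
Try x2 = True.
  then x9 is forced to True.
  then x5 is forced to False.
  then x3 is forced to True.
  then x7 is forced to True.
Branch on x4: take x4 = True.
  then x6 is forced to True.
x8 is now unconstrained; take x8 = True.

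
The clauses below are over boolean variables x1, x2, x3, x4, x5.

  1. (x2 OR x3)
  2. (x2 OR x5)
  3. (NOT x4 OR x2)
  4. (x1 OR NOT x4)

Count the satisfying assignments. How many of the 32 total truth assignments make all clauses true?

Split on x2, then x4.
  x2=1, x4=1: remaining (x1,x3,x5) ∈ {(1,0,0); (1,0,1); (1,1,0); (1,1,1)} — 4.
  x2=1, x4=0: x1, x3, x5 free → 2^3 = 8.
  x2=0, x4=1: a clause becomes empty — 0.
  x2=0, x4=0: remaining (x1,x3,x5) ∈ {(0,1,1); (1,1,1)} — 2.
Total: 4 + 8 + 0 + 2 = 14.

14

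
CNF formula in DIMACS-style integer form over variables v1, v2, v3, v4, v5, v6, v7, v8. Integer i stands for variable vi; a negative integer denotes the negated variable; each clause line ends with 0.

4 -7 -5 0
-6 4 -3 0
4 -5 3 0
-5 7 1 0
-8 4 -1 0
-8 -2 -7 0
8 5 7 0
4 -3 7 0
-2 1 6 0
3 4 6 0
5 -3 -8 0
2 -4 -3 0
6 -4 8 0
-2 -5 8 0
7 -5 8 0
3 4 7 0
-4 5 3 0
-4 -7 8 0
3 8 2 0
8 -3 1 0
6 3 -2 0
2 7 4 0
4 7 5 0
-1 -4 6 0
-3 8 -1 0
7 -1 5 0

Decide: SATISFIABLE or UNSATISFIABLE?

SATISFIABLE

Try v1 = True.
Branch on v2: take v2 = True.
For the remaining variables, v3 = True, v4 = True, v5 = True, v6 = True, v7 = False, v8 = True works.
So v1 = T, v2 = T, v3 = T, v4 = T, v5 = T, v6 = T, v7 = F, v8 = T is a satisfying assignment.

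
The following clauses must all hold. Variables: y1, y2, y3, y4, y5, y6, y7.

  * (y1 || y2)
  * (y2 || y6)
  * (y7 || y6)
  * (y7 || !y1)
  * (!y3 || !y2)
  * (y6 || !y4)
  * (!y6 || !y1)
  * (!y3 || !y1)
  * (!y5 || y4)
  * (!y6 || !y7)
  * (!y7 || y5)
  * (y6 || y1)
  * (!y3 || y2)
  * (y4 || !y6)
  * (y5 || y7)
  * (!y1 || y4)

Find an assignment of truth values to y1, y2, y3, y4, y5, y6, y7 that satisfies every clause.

y1=False, y2=True, y3=False, y4=True, y5=True, y6=True, y7=False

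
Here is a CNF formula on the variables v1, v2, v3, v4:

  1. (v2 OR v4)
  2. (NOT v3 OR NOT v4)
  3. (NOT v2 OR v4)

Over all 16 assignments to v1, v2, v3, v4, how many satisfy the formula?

4

The models are:
  v1=0 v2=0 v3=0 v4=1
  v1=0 v2=1 v3=0 v4=1
  v1=1 v2=0 v3=0 v4=1
  v1=1 v2=1 v3=0 v4=1
Count: 4.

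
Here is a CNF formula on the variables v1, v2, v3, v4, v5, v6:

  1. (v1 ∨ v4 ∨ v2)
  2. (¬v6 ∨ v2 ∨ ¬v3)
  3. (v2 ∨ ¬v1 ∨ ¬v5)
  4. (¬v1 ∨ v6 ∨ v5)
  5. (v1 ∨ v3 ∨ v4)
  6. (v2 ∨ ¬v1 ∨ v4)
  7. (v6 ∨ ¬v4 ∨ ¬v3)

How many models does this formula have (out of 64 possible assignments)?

26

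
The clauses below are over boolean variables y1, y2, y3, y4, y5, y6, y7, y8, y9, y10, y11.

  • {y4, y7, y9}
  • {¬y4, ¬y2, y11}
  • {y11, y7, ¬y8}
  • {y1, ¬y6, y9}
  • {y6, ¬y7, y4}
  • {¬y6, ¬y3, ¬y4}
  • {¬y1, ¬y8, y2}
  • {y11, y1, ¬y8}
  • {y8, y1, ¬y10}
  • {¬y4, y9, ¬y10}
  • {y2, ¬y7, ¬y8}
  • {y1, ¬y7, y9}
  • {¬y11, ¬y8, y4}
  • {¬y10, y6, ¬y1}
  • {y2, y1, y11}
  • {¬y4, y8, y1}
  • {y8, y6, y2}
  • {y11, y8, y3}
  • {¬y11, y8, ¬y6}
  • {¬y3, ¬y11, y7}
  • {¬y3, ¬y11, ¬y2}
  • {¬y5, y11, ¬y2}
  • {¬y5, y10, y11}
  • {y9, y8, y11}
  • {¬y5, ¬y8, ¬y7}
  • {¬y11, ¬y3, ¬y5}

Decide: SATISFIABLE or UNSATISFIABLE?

SATISFIABLE

Pure literal: y5 appears only negated; assign y5 = False.
Try y1 = True.
For the remaining variables, y2 = True, y3 = False, y4 = False, y6 = True, y7 = True, y8 = True, y9 = False, y10 = False, y11 = False works.
Every clause has at least one true literal under this assignment.
So y1=True, y2=True, y3=False, y4=False, y5=False, y6=True, y7=True, y8=True, y9=False, y10=False, y11=False is a satisfying assignment.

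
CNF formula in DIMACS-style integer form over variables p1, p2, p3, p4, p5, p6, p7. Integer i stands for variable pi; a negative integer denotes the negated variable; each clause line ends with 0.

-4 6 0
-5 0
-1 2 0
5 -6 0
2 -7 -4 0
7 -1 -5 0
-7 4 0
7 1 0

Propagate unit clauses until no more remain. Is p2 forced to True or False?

(~p5) is a unit clause: p5 = False.
In (p5 \/ ~p6), p5 is now false; ~p6 must hold, so p6 = False.
From (~p4 \/ p6) and p6 = False: p4 = False.
From (p4 \/ ~p7) and p4 = False: p7 = False.
(p1 \/ p7): since p7 = False, the clause reduces to (p1). p1 = True.
(p2 \/ ~p1) with p1 = True leaves only p2, so p2 = True.

True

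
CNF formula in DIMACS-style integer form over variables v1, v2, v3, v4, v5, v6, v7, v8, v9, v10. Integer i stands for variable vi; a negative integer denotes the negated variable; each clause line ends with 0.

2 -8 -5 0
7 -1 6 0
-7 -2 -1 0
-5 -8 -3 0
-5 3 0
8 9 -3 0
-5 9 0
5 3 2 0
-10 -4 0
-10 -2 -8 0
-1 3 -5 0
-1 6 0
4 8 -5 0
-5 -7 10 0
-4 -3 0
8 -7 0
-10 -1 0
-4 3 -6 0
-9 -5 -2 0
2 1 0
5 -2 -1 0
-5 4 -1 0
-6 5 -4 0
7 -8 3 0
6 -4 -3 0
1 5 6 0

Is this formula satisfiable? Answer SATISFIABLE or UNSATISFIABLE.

Try v1 = False.
  then v2 is forced to True.
The remaining clauses are satisfied by v3 = True, v4 = False, v5 = False, v6 = True, v7 = False, v8 = True, v9 = False, v10 = False.
So v1=F, v2=T, v3=T, v4=F, v5=F, v6=T, v7=F, v8=T, v9=F, v10=F is a satisfying assignment.

SATISFIABLE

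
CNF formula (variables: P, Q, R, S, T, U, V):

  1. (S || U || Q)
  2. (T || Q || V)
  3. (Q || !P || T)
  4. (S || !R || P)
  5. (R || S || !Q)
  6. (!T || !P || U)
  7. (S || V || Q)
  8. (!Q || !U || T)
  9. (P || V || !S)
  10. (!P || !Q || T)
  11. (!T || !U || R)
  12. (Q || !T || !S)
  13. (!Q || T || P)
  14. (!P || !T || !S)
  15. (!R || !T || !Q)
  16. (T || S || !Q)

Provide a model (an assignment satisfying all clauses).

V occurs only positively in the remaining clauses — set V = True.
Branch on P: take P = False.
The remaining clauses are satisfied by Q = False, R = False, S = True, T = False, U = False.

P = 0, Q = 0, R = 0, S = 1, T = 0, U = 0, V = 1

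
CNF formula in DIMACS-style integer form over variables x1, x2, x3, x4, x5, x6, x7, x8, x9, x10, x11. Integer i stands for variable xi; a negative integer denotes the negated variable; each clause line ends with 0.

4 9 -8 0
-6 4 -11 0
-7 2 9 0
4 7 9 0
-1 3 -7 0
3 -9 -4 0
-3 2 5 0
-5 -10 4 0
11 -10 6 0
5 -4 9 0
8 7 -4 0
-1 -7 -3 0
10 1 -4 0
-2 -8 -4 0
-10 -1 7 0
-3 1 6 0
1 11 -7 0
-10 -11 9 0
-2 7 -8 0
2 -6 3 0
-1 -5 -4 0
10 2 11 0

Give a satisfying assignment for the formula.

x1 = F, x2 = F, x3 = F, x4 = F, x5 = F, x6 = F, x7 = T, x8 = F, x9 = T, x10 = T, x11 = T

Try x1 = False.
Try x2 = False.
For the remaining variables, x3 = False, x4 = False, x5 = False, x6 = False, x7 = True, x8 = False, x9 = True, x10 = True, x11 = True works.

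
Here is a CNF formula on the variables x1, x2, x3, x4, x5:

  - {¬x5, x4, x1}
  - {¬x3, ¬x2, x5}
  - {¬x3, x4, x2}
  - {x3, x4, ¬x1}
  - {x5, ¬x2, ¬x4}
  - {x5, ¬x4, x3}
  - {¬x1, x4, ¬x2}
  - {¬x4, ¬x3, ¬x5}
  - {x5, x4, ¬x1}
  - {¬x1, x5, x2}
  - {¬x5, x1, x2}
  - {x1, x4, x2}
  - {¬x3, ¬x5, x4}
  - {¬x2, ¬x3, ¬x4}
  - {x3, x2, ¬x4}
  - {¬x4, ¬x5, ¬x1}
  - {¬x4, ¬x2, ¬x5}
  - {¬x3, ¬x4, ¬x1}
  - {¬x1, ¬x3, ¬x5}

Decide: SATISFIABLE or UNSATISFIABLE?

SATISFIABLE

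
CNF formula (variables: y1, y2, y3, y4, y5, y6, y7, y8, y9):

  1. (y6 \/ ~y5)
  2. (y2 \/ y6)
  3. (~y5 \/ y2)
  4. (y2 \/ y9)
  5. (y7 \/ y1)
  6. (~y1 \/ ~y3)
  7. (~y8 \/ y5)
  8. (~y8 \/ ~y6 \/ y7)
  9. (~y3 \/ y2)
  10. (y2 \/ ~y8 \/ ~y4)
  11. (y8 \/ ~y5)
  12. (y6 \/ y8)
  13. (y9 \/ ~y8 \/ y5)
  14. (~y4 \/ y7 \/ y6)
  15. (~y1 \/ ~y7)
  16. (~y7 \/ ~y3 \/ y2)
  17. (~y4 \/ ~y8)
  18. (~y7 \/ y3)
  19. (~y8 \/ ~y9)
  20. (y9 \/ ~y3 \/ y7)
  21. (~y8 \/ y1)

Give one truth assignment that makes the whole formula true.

y1 = 1  y2 = 1  y3 = 0  y4 = 0  y5 = 0  y6 = 1  y7 = 0  y8 = 0  y9 = 0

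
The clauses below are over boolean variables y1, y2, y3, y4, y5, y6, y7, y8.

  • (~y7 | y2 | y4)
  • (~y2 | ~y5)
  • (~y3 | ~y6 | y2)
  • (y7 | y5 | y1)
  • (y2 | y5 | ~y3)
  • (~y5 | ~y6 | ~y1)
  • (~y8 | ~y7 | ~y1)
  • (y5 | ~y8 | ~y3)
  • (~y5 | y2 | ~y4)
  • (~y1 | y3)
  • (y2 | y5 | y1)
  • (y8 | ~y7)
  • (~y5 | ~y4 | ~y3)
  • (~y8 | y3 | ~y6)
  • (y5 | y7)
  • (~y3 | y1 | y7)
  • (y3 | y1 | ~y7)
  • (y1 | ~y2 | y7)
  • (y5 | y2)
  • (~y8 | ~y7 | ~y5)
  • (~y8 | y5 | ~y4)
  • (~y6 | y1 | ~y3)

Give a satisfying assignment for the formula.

y6 occurs only negated in the remaining clauses — set y6 = False.
Try y1 = True.
  then y3 is forced to True.
Branch on y2: take y2 = False.
  then y5 is forced to True.
  then y4 is forced to False.
  then y7 is forced to False.
y8 is now unconstrained; take y8 = False.
Every clause has at least one true literal under this assignment.

y1=1, y2=0, y3=1, y4=0, y5=1, y6=0, y7=0, y8=0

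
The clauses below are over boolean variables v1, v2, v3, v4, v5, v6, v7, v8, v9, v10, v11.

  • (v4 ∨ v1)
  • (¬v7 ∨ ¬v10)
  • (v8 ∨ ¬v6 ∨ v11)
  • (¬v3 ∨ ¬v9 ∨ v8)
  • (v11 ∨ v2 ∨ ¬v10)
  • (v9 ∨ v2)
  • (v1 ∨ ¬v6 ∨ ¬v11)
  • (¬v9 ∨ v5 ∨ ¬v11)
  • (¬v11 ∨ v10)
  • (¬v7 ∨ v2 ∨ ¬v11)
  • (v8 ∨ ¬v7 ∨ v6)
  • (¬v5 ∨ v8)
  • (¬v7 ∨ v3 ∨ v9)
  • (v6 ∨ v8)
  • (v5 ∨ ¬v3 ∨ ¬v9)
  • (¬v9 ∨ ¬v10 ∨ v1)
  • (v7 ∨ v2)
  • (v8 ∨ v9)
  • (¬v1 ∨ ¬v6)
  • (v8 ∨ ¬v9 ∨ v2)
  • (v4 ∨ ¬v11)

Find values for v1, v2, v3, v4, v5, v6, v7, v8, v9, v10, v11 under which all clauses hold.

v1=1  v2=1  v3=0  v4=1  v5=0  v6=0  v7=0  v8=1  v9=0  v10=1  v11=0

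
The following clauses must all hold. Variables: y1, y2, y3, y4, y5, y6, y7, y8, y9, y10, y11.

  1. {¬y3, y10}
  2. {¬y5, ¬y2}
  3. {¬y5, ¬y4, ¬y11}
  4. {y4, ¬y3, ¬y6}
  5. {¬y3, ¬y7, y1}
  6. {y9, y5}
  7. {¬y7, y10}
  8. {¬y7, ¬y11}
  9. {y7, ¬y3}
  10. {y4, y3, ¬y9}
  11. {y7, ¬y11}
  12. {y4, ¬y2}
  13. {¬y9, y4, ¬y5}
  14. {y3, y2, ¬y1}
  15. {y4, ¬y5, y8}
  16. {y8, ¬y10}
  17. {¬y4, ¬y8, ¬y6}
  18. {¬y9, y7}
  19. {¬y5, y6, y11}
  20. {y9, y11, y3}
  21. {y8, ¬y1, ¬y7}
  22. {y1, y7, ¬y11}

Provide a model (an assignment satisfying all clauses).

Try y1 = False.
For the remaining variables, y2 = True, y3 = False, y4 = True, y5 = False, y6 = False, y7 = True, y8 = True, y9 = True, y10 = True, y11 = False works.

y1 = False, y2 = True, y3 = False, y4 = True, y5 = False, y6 = False, y7 = True, y8 = True, y9 = True, y10 = True, y11 = False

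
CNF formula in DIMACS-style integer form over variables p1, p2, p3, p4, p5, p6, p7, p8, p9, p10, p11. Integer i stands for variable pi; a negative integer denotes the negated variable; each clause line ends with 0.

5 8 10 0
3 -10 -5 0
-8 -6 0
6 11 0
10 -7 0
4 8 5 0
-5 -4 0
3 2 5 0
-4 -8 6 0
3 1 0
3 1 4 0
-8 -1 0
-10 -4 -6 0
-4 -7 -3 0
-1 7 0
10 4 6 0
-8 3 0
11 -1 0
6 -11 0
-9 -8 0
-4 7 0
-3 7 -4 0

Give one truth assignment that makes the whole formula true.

p1=F, p2=T, p3=T, p4=F, p5=T, p6=T, p7=T, p8=F, p9=F, p10=T, p11=F

Pure literal: p2 appears only positively; assign p2 = True.
p9 occurs only negated in the remaining clauses — set p9 = False.
Set p1 = False and propagate.
  then p3 is forced to True.
Branch on p4: take p4 = False.
The remaining clauses are satisfied by p5 = True, p6 = True, p7 = True, p8 = False, p10 = True, p11 = False.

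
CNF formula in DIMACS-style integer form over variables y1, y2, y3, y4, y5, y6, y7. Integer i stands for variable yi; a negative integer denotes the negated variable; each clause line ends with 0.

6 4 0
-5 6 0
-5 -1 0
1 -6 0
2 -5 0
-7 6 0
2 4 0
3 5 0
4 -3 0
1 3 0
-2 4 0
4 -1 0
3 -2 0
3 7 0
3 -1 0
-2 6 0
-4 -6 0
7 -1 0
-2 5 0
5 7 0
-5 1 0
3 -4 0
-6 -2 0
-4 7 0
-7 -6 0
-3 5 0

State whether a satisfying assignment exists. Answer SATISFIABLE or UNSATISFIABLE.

UNSATISFIABLE

y3 = True:
  propagation gives y4=True, y6=False, y5=False; an empty clause results — contradiction.
y3 = False:
  propagation gives y5=True, y6=True, y1=False; an empty clause results — contradiction.
Every branch closes, so no satisfying assignment exists.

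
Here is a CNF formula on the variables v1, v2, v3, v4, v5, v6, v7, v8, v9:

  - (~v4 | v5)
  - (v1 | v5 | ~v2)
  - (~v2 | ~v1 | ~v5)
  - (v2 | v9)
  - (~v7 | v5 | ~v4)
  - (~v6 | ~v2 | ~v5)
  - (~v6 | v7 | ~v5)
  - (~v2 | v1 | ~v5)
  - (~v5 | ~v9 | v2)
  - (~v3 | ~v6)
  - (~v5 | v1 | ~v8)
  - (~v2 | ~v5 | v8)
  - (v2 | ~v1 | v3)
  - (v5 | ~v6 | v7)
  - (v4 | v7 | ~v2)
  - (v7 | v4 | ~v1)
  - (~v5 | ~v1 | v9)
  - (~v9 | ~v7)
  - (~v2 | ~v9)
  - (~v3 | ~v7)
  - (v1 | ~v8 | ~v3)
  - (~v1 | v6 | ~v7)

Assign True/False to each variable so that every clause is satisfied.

v1=False, v2=False, v3=True, v4=False, v5=False, v6=False, v7=False, v8=False, v9=True

Set v1 = False and propagate.
For the remaining variables, v2 = False, v3 = True, v4 = False, v5 = False, v6 = False, v7 = False, v8 = False, v9 = True works.
Every clause has at least one true literal under this assignment.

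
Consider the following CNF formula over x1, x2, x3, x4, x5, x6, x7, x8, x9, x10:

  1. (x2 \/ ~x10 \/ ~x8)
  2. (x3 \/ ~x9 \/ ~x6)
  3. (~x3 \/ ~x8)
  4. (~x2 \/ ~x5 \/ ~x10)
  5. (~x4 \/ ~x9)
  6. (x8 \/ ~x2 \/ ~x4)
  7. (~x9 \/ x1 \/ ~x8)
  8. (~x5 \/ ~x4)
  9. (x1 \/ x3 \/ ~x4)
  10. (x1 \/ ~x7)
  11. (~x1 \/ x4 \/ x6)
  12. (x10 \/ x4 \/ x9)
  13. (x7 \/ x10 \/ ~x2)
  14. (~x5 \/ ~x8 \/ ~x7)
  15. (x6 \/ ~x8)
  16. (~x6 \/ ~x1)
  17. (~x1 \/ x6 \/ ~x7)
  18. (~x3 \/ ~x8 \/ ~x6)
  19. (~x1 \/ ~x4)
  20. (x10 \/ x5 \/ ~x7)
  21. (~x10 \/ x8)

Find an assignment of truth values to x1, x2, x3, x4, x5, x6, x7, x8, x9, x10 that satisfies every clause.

x1=0, x2=0, x3=0, x4=0, x5=1, x6=0, x7=0, x8=0, x9=1, x10=0

Set x1 = False and propagate.
  then x7 is forced to False.
For the remaining variables, x2 = False, x3 = False, x4 = False, x5 = True, x6 = False, x8 = False, x9 = True, x10 = False works.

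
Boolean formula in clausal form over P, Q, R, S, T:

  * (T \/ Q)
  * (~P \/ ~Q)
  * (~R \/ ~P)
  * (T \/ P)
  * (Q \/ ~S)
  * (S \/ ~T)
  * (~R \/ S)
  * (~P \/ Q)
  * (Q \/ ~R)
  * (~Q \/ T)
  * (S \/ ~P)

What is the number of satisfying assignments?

The models are:
  P=F Q=T R=F S=T T=T
  P=F Q=T R=T S=T T=T
Count: 2.

2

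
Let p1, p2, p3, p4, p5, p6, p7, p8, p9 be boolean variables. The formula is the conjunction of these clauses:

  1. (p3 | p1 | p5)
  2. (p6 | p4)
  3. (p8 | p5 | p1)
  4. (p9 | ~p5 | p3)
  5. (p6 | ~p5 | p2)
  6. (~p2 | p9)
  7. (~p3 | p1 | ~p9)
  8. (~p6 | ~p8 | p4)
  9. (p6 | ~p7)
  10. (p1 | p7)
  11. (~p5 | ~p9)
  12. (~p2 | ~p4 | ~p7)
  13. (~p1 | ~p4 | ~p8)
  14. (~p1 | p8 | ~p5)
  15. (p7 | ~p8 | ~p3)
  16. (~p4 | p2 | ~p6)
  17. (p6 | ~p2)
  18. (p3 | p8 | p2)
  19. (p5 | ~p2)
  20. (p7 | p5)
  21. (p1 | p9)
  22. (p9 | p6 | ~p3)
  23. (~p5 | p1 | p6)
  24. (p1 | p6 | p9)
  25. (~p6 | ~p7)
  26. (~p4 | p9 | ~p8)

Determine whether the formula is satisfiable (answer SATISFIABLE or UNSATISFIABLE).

UNSATISFIABLE

p6 = True:
  propagation gives p7=False, p1=True, p5=True, p9=False; an empty clause results — contradiction.
p6 = False:
  propagation gives p4=True, p7=False, p1=True, p8=False; an empty clause results — contradiction.
Every branch closes, so no satisfying assignment exists.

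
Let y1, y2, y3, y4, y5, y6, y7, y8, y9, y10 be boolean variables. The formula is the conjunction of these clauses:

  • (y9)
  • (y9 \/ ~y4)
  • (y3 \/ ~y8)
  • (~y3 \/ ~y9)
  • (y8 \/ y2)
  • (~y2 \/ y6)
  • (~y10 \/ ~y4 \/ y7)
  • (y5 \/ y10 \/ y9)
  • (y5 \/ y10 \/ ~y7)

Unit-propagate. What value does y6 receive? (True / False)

True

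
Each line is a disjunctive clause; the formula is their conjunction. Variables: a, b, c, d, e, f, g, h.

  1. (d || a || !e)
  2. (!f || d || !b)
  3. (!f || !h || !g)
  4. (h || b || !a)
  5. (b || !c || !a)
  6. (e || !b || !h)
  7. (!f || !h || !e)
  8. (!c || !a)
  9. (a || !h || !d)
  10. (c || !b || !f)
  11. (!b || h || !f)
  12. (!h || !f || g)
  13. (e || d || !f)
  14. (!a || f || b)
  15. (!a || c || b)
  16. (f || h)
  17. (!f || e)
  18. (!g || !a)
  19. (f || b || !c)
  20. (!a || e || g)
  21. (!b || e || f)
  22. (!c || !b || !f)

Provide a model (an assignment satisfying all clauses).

a = False, b = False, c = True, d = True, e = True, f = True, g = True, h = False

Try a = False.
Branch on b: take b = False.
Try c = True.
  then f is forced to True.
  then e is forced to True.
  then d is forced to True.
  then h is forced to False.
g is now unconstrained; take g = True.
Every clause has at least one true literal under this assignment.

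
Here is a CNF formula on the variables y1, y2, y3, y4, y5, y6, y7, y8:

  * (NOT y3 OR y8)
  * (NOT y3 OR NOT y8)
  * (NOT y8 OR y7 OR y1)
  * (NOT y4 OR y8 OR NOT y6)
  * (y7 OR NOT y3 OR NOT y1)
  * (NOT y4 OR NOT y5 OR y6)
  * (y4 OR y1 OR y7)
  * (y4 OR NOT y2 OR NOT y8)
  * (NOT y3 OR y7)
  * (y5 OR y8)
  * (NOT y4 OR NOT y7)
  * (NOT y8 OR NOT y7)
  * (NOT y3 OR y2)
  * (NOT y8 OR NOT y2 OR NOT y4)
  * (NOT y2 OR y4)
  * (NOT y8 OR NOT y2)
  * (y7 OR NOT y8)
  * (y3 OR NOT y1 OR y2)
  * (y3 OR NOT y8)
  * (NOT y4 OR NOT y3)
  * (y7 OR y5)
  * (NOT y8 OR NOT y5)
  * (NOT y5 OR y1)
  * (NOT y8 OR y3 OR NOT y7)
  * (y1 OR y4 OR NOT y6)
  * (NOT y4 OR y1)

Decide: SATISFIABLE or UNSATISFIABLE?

y8 = True:
  propagation gives y3=False; an empty clause results — contradiction.
y8 = False:
  propagation gives y3=False, y5=True, y1=True, y2=True; an empty clause results — contradiction.
Every branch closes, so no satisfying assignment exists.

UNSATISFIABLE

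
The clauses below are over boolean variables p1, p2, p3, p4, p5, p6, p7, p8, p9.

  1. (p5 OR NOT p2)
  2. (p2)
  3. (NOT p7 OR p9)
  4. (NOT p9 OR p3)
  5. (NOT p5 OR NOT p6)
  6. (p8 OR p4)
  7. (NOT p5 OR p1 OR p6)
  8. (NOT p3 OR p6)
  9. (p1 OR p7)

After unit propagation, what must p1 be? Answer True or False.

(p2) stands alone — p2 = True.
From (p5 OR NOT p2) and p2 = True: p5 = True.
From (NOT p5 OR NOT p6) and p5 = True: p6 = False.
In (NOT p5 OR p6 OR p1), NOT p5, p6 are now false; p1 must hold, so p1 = True.

True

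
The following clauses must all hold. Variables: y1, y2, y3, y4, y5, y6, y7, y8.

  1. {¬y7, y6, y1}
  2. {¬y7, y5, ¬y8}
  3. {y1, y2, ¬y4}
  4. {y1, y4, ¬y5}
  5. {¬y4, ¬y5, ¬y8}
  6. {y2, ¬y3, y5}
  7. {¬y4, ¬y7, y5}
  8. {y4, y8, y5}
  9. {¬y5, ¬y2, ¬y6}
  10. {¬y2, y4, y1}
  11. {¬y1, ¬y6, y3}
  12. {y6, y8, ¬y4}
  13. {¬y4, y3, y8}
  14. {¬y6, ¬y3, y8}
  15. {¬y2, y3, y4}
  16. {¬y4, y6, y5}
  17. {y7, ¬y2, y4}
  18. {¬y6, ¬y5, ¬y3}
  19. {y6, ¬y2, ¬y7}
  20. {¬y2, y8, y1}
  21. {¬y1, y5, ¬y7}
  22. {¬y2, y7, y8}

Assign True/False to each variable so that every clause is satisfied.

Branch on y1: take y1 = True.
The remaining clauses are satisfied by y2 = False, y3 = True, y4 = False, y5 = True, y6 = False, y7 = True, y8 = False.
Every clause has at least one true literal under this assignment.

y1 = T, y2 = F, y3 = T, y4 = F, y5 = T, y6 = F, y7 = T, y8 = F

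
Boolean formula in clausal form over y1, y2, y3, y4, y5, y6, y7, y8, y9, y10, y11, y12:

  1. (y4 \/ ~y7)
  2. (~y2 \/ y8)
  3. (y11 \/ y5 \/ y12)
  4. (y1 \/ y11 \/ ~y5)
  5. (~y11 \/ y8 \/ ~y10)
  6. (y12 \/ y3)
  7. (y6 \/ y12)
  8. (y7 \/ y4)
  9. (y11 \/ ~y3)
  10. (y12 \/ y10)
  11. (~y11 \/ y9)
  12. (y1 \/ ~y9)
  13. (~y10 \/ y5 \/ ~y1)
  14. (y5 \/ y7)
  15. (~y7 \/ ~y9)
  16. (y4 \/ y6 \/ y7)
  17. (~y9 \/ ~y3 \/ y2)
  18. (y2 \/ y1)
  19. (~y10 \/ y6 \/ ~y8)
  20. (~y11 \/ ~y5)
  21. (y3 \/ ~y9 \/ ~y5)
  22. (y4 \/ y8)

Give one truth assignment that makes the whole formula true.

y1=True, y2=False, y3=False, y4=True, y5=False, y6=True, y7=True, y8=False, y9=False, y10=False, y11=False, y12=True

Pure literal: y4 appears only positively; assign y4 = True.
y6 occurs only positively in the remaining clauses — set y6 = True.
Set y1 = True and propagate.
Branch on y2: take y2 = False.
Set y3 = False and propagate.
  then y12 is forced to True.
For the remaining variables, y5 = False, y7 = True, y8 = False, y9 = False, y10 = False, y11 = False works.
Check each clause:
  1. (~y7 \/ y4) — y4 is true.
  2. (y8 \/ ~y2) — ~y2 is true.
  3. (y5 \/ y11 \/ y12) — y12 is true.
  4. (y11 \/ ~y5 \/ y1) — y1 is true.
  5. (~y10 \/ ~y11 \/ y8) — ~y11 is true.
  6. (y3 \/ y12) — y12 is true.
  7. (y12 \/ y6) — y12 is true.
  8. (y7 \/ y4) — y4 is true.
  9. (~y3 \/ y11) — ~y3 is true.
  10. (y10 \/ y12) — y12 is true.
  11. (~y11 \/ y9) — ~y11 is true.
  12. (~y9 \/ y1) — y1 is true.
  13. (y5 \/ ~y1 \/ ~y10) — ~y10 is true.
  14. (y5 \/ y7) — y7 is true.
  15. (~y7 \/ ~y9) — ~y9 is true.
  16. (y4 \/ y7 \/ y6) — y4 is true.
  17. (~y3 \/ ~y9 \/ y2) — ~y3 is true.
  18. (y1 \/ y2) — y1 is true.
  19. (y6 \/ ~y8 \/ ~y10) — ~y8 is true.
  20. (~y5 \/ ~y11) — ~y5 is true.
  21. (~y5 \/ y3 \/ ~y9) — ~y9 is true.
  22. (y4 \/ y8) — y4 is true.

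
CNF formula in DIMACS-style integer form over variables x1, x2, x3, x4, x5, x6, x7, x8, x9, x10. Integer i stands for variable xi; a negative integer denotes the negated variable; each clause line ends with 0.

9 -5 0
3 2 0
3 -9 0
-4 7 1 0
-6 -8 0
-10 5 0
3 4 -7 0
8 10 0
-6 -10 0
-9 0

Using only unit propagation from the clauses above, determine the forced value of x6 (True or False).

(!x9) stands alone — x9 = False.
In (x9 || !x5), x9 is now false; !x5 must hold, so x5 = False.
In (x5 || !x10), x5 is now false; !x10 must hold, so x10 = False.
From (x8 || x10) and x10 = False: x8 = True.
(!x6 || !x8): since x8 = True, the clause reduces to (!x6). x6 = False.

False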